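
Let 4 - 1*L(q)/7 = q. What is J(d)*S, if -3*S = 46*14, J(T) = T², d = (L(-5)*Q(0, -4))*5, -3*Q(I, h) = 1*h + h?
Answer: -151468800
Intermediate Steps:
L(q) = 28 - 7*q
Q(I, h) = -2*h/3 (Q(I, h) = -(1*h + h)/3 = -(h + h)/3 = -2*h/3)
d = 840 (d = ((28 - 7*(-5))*(-⅔*(-4)))*5 = ((28 + 35)*(8/3))*5 = (63*(8/3))*5 = 168*5 = 840)
S = -644/3 (S = -46*14/3 = -⅓*644 = -644/3 ≈ -214.67)
J(d)*S = 840²*(-644/3) = 705600*(-644/3) = -151468800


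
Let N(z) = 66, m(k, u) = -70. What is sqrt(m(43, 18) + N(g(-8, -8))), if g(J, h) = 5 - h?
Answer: 2*I ≈ 2.0*I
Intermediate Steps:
sqrt(m(43, 18) + N(g(-8, -8))) = sqrt(-70 + 66) = sqrt(-4) = 2*I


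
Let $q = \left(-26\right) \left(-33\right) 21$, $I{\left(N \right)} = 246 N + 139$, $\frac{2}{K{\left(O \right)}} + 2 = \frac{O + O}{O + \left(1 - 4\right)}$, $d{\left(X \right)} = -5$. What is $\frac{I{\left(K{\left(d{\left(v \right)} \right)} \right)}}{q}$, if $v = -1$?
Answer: $- \frac{47}{1638} \approx -0.028694$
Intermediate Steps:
$K{\left(O \right)} = \frac{2}{-2 + \frac{2 O}{-3 + O}}$ ($K{\left(O \right)} = \frac{2}{-2 + \frac{O + O}{O + \left(1 - 4\right)}} = \frac{2}{-2 + \frac{2 O}{O + \left(1 - 4\right)}} = \frac{2}{-2 + \frac{2 O}{O - 3}} = \frac{2}{-2 + \frac{2 O}{-3 + O}}$)
$I{\left(N \right)} = 139 + 246 N$
$q = 18018$ ($q = 858 \cdot 21 = 18018$)
$\frac{I{\left(K{\left(d{\left(v \right)} \right)} \right)}}{q} = \frac{139 + 246 \left(-1 + \frac{1}{3} \left(-5\right)\right)}{18018} = \left(139 + 246 \left(-1 - \frac{5}{3}\right)\right) \frac{1}{18018} = \left(139 + 246 \left(- \frac{8}{3}\right)\right) \frac{1}{18018} = \left(139 - 656\right) \frac{1}{18018} = \left(-517\right) \frac{1}{18018} = - \frac{47}{1638}$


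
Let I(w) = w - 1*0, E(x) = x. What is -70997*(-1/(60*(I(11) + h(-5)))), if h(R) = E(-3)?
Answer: 70997/480 ≈ 147.91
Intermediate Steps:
h(R) = -3
I(w) = w (I(w) = w + 0 = w)
-70997*(-1/(60*(I(11) + h(-5)))) = -70997*(-1/(60*(11 - 3))) = -70997/(8*(-60)) = -70997/(-480) = -70997*(-1/480) = 70997/480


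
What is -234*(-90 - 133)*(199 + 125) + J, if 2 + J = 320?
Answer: 16907286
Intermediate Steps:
J = 318 (J = -2 + 320 = 318)
-234*(-90 - 133)*(199 + 125) + J = -234*(-90 - 133)*(199 + 125) + 318 = -(-52182)*324 + 318 = -234*(-72252) + 318 = 16906968 + 318 = 16907286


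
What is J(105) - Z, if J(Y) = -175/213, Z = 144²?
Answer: -4416943/213 ≈ -20737.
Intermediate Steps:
Z = 20736
J(Y) = -175/213 (J(Y) = -175*1/213 = -175/213)
J(105) - Z = -175/213 - 1*20736 = -175/213 - 20736 = -4416943/213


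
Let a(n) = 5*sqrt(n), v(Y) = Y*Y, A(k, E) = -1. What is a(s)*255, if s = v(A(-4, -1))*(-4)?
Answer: 2550*I ≈ 2550.0*I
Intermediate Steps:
v(Y) = Y**2
s = -4 (s = (-1)**2*(-4) = 1*(-4) = -4)
a(s)*255 = (5*sqrt(-4))*255 = (5*(2*I))*255 = (10*I)*255 = 2550*I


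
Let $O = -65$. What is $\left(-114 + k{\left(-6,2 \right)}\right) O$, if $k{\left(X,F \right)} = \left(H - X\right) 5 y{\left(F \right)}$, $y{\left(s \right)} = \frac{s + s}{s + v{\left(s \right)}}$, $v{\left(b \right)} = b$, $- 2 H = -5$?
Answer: $\frac{9295}{2} \approx 4647.5$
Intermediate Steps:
$H = \frac{5}{2}$ ($H = \left(- \frac{1}{2}\right) \left(-5\right) = \frac{5}{2} \approx 2.5$)
$y{\left(s \right)} = 1$ ($y{\left(s \right)} = \frac{s + s}{s + s} = \frac{2 s}{2 s} = 2 s \frac{1}{2 s} = 1$)
$k{\left(X,F \right)} = \frac{25}{2} - 5 X$ ($k{\left(X,F \right)} = \left(\frac{5}{2} - X\right) 5 \cdot 1 = \left(\frac{25}{2} - 5 X\right) 1 = \frac{25}{2} - 5 X$)
$\left(-114 + k{\left(-6,2 \right)}\right) O = \left(-114 + \left(\frac{25}{2} - -30\right)\right) \left(-65\right) = \left(-114 + \left(\frac{25}{2} + 30\right)\right) \left(-65\right) = \left(-114 + \frac{85}{2}\right) \left(-65\right) = \left(- \frac{143}{2}\right) \left(-65\right) = \frac{9295}{2}$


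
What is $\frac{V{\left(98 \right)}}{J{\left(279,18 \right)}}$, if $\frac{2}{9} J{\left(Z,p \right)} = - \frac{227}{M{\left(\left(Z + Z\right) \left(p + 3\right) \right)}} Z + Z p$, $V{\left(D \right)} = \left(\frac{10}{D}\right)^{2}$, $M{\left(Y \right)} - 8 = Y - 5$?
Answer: $\frac{195350}{423533007387} \approx 4.6124 \cdot 10^{-7}$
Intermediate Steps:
$M{\left(Y \right)} = 3 + Y$ ($M{\left(Y \right)} = 8 + \left(Y - 5\right) = 8 + \left(-5 + Y\right) = 3 + Y$)
$V{\left(D \right)} = \frac{100}{D^{2}}$
$J{\left(Z,p \right)} = - \frac{2043 Z}{2 \left(3 + 2 Z \left(3 + p\right)\right)} + \frac{9 Z p}{2}$ ($J{\left(Z,p \right)} = \frac{9 \left(- \frac{227}{3 + \left(Z + Z\right) \left(p + 3\right)} Z + Z p\right)}{2} = \frac{9 \left(- \frac{227}{3 + 2 Z \left(3 + p\right)} Z + Z p\right)}{2} = \frac{9 \left(- \frac{227 Z}{3 + 2 Z \left(3 + p\right)} + Z p\right)}{2} = \frac{9 \left(Z p - \frac{227 Z}{3 + 2 Z \left(3 + p\right)}\right)}{2} = - \frac{2043 Z}{2 \left(3 + 2 Z \left(3 + p\right)\right)} + \frac{9 Z p}{2}$)
$\frac{V{\left(98 \right)}}{J{\left(279,18 \right)}} = \frac{100 \cdot \frac{1}{9604}}{\frac{9}{2} \cdot 279 \frac{1}{3 + 6 \cdot 279 + 2 \cdot 279 \cdot 18} \left(-227 + 18 \left(3 + 6 \cdot 279 + 2 \cdot 279 \cdot 18\right)\right)} = \frac{100 \cdot \frac{1}{9604}}{\frac{9}{2} \cdot 279 \frac{1}{3 + 1674 + 10044} \left(-227 + 18 \left(3 + 1674 + 10044\right)\right)} = \frac{25}{2401 \cdot \frac{9}{2} \cdot 279 \cdot \frac{1}{11721} \left(-227 + 18 \cdot 11721\right)} = \frac{25}{2401 \cdot \frac{9}{2} \cdot 279 \cdot \frac{1}{11721} \left(-227 + 210978\right)} = \frac{25}{2401 \cdot \frac{9}{2} \cdot 279 \cdot \frac{1}{11721} \cdot 210751} = \frac{25}{2401 \cdot \frac{176398587}{7814}} = \frac{25}{2401} \cdot \frac{7814}{176398587} = \frac{195350}{423533007387}$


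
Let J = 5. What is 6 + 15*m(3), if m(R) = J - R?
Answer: 36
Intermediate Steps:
m(R) = 5 - R
6 + 15*m(3) = 6 + 15*(5 - 1*3) = 6 + 15*(5 - 3) = 6 + 15*2 = 6 + 30 = 36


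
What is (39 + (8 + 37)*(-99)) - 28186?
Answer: -32602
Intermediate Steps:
(39 + (8 + 37)*(-99)) - 28186 = (39 + 45*(-99)) - 28186 = (39 - 4455) - 28186 = -4416 - 28186 = -32602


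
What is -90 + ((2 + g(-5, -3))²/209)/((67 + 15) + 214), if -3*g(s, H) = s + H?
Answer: -12527411/139194 ≈ -90.000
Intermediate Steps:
g(s, H) = -H/3 - s/3 (g(s, H) = -(s + H)/3 = -(H + s)/3 = -H/3 - s/3)
-90 + ((2 + g(-5, -3))²/209)/((67 + 15) + 214) = -90 + ((2 + (-⅓*(-3) - ⅓*(-5)))²/209)/((67 + 15) + 214) = -90 + ((2 + (1 + 5/3))²*(1/209))/(82 + 214) = -90 + ((2 + 8/3)²*(1/209))/296 = -90 + ((14/3)²*(1/209))*(1/296) = -90 + ((196/9)*(1/209))*(1/296) = -90 + (196/1881)*(1/296) = -90 + 49/139194 = -12527411/139194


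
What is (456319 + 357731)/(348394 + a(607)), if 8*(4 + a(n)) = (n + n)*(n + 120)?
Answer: 3256200/1834849 ≈ 1.7746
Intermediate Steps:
a(n) = -4 + n*(120 + n)/4 (a(n) = -4 + ((n + n)*(n + 120))/8 = -4 + ((2*n)*(120 + n))/8 = -4 + (2*n*(120 + n))/8 = -4 + n*(120 + n)/4)
(456319 + 357731)/(348394 + a(607)) = (456319 + 357731)/(348394 + (-4 + 30*607 + (¼)*607²)) = 814050/(348394 + (-4 + 18210 + (¼)*368449)) = 814050/(348394 + (-4 + 18210 + 368449/4)) = 814050/(348394 + 441273/4) = 814050/(1834849/4) = 814050*(4/1834849) = 3256200/1834849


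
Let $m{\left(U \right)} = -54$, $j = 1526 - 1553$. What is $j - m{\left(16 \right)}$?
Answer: $27$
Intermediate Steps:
$j = -27$
$j - m{\left(16 \right)} = -27 - -54 = -27 + 54 = 27$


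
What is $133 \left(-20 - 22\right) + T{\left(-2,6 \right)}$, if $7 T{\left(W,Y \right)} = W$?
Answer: $- \frac{39104}{7} \approx -5586.3$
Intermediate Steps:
$T{\left(W,Y \right)} = \frac{W}{7}$
$133 \left(-20 - 22\right) + T{\left(-2,6 \right)} = 133 \left(-20 - 22\right) + \frac{1}{7} \left(-2\right) = 133 \left(-42\right) - \frac{2}{7} = -5586 - \frac{2}{7} = - \frac{39104}{7}$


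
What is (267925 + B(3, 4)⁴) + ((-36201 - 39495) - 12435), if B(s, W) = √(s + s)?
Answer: 179830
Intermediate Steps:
B(s, W) = √2*√s (B(s, W) = √(2*s) = √2*√s)
(267925 + B(3, 4)⁴) + ((-36201 - 39495) - 12435) = (267925 + (√2*√3)⁴) + ((-36201 - 39495) - 12435) = (267925 + (√6)⁴) + (-75696 - 12435) = (267925 + 36) - 88131 = 267961 - 88131 = 179830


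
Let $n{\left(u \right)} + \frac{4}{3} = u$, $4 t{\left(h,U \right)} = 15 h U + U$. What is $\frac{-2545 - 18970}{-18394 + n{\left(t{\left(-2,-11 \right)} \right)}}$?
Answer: $\frac{258180}{219787} \approx 1.1747$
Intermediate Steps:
$t{\left(h,U \right)} = \frac{U}{4} + \frac{15 U h}{4}$ ($t{\left(h,U \right)} = \frac{15 h U + U}{4} = \frac{15 U h + U}{4} = \frac{U + 15 U h}{4} = \frac{U}{4} + \frac{15 U h}{4}$)
$n{\left(u \right)} = - \frac{4}{3} + u$
$\frac{-2545 - 18970}{-18394 + n{\left(t{\left(-2,-11 \right)} \right)}} = \frac{-2545 - 18970}{-18394 - \left(\frac{4}{3} + \frac{11 \left(1 + 15 \left(-2\right)\right)}{4}\right)} = - \frac{21515}{-18394 - \left(\frac{4}{3} + \frac{11 \left(1 - 30\right)}{4}\right)} = - \frac{21515}{-18394 - \left(\frac{4}{3} + \frac{11}{4} \left(-29\right)\right)} = - \frac{21515}{-18394 + \left(- \frac{4}{3} + \frac{319}{4}\right)} = - \frac{21515}{-18394 + \frac{941}{12}} = - \frac{21515}{- \frac{219787}{12}} = \left(-21515\right) \left(- \frac{12}{219787}\right) = \frac{258180}{219787}$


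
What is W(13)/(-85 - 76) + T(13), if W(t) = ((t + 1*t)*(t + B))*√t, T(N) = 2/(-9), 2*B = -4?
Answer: -2/9 - 286*√13/161 ≈ -6.6271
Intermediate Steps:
B = -2 (B = (½)*(-4) = -2)
T(N) = -2/9 (T(N) = 2*(-⅑) = -2/9)
W(t) = 2*t^(3/2)*(-2 + t) (W(t) = ((t + 1*t)*(t - 2))*√t = ((t + t)*(-2 + t))*√t = ((2*t)*(-2 + t))*√t = (2*t*(-2 + t))*√t = 2*t^(3/2)*(-2 + t))
W(13)/(-85 - 76) + T(13) = (2*13^(3/2)*(-2 + 13))/(-85 - 76) - 2/9 = (2*(13*√13)*11)/(-161) - 2/9 = -286*√13/161 - 2/9 = -2/9 - 286*√13/161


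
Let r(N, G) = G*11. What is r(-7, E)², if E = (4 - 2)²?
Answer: 1936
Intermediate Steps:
E = 4 (E = 2² = 4)
r(N, G) = 11*G
r(-7, E)² = (11*4)² = 44² = 1936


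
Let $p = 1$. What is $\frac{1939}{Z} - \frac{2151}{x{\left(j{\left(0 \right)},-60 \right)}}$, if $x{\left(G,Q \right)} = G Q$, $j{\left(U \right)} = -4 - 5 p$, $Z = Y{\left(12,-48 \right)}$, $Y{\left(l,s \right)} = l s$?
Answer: $- \frac{21167}{2880} \approx -7.3497$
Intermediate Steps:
$Z = -576$ ($Z = 12 \left(-48\right) = -576$)
$j{\left(U \right)} = -9$ ($j{\left(U \right)} = -4 - 5 = -9$)
$\frac{1939}{Z} - \frac{2151}{x{\left(j{\left(0 \right)},-60 \right)}} = \frac{1939}{-576} - \frac{2151}{\left(-9\right) \left(-60\right)} = 1939 \left(- \frac{1}{576}\right) - \frac{2151}{540} = - \frac{1939}{576} - \frac{239}{60} = - \frac{21167}{2880}$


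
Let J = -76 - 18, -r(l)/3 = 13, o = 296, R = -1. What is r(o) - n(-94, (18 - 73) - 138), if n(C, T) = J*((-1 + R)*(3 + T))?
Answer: 35681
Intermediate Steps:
r(l) = -39 (r(l) = -3*13 = -39)
J = -94
n(C, T) = 564 + 188*T (n(C, T) = -94*(-1 - 1)*(3 + T) = -(-188)*(3 + T) = -94*(-6 - 2*T) = 564 + 188*T)
r(o) - n(-94, (18 - 73) - 138) = -39 - (564 + 188*((18 - 73) - 138)) = -39 - (564 + 188*(-55 - 138)) = -39 - (564 + 188*(-193)) = -39 - (564 - 36284) = -39 - 1*(-35720) = -39 + 35720 = 35681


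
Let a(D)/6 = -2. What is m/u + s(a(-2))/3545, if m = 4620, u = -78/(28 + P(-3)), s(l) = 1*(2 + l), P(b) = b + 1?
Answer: -1091862/709 ≈ -1540.0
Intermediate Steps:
P(b) = 1 + b
a(D) = -12 (a(D) = 6*(-2) = -12)
s(l) = 2 + l
u = -3 (u = -78/(28 + (1 - 3)) = -78/(28 - 2) = -78/26 = -78*1/26 = -3)
m/u + s(a(-2))/3545 = 4620/(-3) + (2 - 12)/3545 = 4620*(-1/3) - 10*1/3545 = -1540 - 2/709 = -1091862/709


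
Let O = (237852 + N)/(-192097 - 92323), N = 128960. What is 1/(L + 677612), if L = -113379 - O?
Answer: 71105/40119879168 ≈ 1.7723e-6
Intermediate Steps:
O = -91703/71105 (O = (237852 + 128960)/(-192097 - 92323) = 366812/(-284420) = 366812*(-1/284420) = -91703/71105 ≈ -1.2897)
L = -8061722092/71105 (L = -113379 - 1*(-91703/71105) = -113379 + 91703/71105 = -8061722092/71105 ≈ -1.1338e+5)
1/(L + 677612) = 1/(-8061722092/71105 + 677612) = 1/(40119879168/71105) = 71105/40119879168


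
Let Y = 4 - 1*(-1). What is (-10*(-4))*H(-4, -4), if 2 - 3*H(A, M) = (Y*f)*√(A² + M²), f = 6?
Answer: 80/3 - 1600*√2 ≈ -2236.1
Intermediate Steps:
Y = 5 (Y = 4 + 1 = 5)
H(A, M) = ⅔ - 10*√(A² + M²) (H(A, M) = ⅔ - 5*6*√(A² + M²)/3 = ⅔ - 10*√(A² + M²))
(-10*(-4))*H(-4, -4) = (-10*(-4))*(⅔ - 10*√((-4)² + (-4)²)) = 40*(⅔ - 10*√(16 + 16)) = 40*(⅔ - 40*√2) = 80/3 - 1600*√2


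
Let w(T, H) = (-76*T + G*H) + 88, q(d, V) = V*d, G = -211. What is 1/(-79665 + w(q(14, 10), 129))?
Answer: -1/117436 ≈ -8.5153e-6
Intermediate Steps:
w(T, H) = 88 - 211*H - 76*T (w(T, H) = (-76*T - 211*H) + 88 = (-211*H - 76*T) + 88 = 88 - 211*H - 76*T)
1/(-79665 + w(q(14, 10), 129)) = 1/(-79665 + (88 - 211*129 - 760*14)) = 1/(-79665 + (88 - 27219 - 76*140)) = 1/(-79665 + (88 - 27219 - 10640)) = 1/(-79665 - 37771) = 1/(-117436) = -1/117436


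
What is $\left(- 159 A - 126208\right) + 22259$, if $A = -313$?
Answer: $-54182$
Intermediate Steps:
$\left(- 159 A - 126208\right) + 22259 = \left(\left(-159\right) \left(-313\right) - 126208\right) + 22259 = \left(49767 - 126208\right) + 22259 = -76441 + 22259 = -54182$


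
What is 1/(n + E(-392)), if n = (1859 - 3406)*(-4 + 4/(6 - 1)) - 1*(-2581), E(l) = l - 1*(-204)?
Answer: 5/36717 ≈ 0.00013618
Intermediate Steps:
E(l) = 204 + l (E(l) = l + 204 = 204 + l)
n = 37657/5 (n = -1547*(-4 + 4/5) + 2581 = -1547*(-16/5) + 2581 = 24752/5 + 2581 = 37657/5 ≈ 7531.4)
1/(n + E(-392)) = 1/(37657/5 + (204 - 392)) = 1/(37657/5 - 188) = 1/(36717/5) = 5/36717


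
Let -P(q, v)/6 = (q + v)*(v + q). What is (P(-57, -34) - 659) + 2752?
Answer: -47593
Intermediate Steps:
P(q, v) = -6*(q + v)² (P(q, v) = -6*(q + v)*(v + q) = -6*(q + v)*(q + v) = -6*(q + v)²)
(P(-57, -34) - 659) + 2752 = (-6*(-57 - 34)² - 659) + 2752 = (-6*(-91)² - 659) + 2752 = (-6*8281 - 659) + 2752 = (-49686 - 659) + 2752 = -50345 + 2752 = -47593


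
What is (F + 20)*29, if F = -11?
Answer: 261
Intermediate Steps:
(F + 20)*29 = (-11 + 20)*29 = 9*29 = 261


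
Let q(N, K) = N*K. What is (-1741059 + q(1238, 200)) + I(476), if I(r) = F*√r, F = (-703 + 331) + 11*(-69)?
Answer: -1493459 - 2262*√119 ≈ -1.5181e+6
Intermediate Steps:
F = -1131 (F = -372 - 759 = -1131)
q(N, K) = K*N
I(r) = -1131*√r
(-1741059 + q(1238, 200)) + I(476) = (-1741059 + 200*1238) - 2262*√119 = (-1741059 + 247600) - 2262*√119 = -1493459 - 2262*√119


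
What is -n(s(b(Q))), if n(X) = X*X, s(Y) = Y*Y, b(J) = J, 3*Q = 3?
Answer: -1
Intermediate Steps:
Q = 1 (Q = (1/3)*3 = 1)
s(Y) = Y**2
n(X) = X**2
-n(s(b(Q))) = -(1**2)**2 = -1*1**2 = -1*1 = -1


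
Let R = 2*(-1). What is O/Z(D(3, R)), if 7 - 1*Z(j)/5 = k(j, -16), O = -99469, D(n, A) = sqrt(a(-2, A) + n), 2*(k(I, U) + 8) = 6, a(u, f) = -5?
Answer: -99469/60 ≈ -1657.8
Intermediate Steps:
R = -2
k(I, U) = -5 (k(I, U) = -8 + (1/2)*6 = -8 + 3 = -5)
D(n, A) = sqrt(-5 + n)
Z(j) = 60 (Z(j) = 35 - 5*(-5) = 35 + 25 = 60)
O/Z(D(3, R)) = -99469/60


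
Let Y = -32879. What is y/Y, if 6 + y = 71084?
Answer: -10154/4697 ≈ -2.1618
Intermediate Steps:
y = 71078 (y = -6 + 71084 = 71078)
y/Y = 71078/(-32879) = 71078*(-1/32879) = -10154/4697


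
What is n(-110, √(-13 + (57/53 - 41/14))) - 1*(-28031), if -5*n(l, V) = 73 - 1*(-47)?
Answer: 28007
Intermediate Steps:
n(l, V) = -24 (n(l, V) = -(73 - 1*(-47))/5 = -(73 + 47)/5 = -⅕*120 = -24)
n(-110, √(-13 + (57/53 - 41/14))) - 1*(-28031) = -24 - 1*(-28031) = -24 + 28031 = 28007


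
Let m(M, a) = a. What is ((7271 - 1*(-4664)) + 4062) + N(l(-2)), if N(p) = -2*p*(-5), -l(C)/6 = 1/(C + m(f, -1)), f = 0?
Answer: 16017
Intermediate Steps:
l(C) = -6/(-1 + C) (l(C) = -6/(C - 1) = -6/(-1 + C))
N(p) = 10*p
((7271 - 1*(-4664)) + 4062) + N(l(-2)) = ((7271 - 1*(-4664)) + 4062) + 10*(-6/(-1 - 2)) = ((7271 + 4664) + 4062) + 10*(-6/(-3)) = (11935 + 4062) + 10*(-6*(-⅓)) = 15997 + 10*2 = 15997 + 20 = 16017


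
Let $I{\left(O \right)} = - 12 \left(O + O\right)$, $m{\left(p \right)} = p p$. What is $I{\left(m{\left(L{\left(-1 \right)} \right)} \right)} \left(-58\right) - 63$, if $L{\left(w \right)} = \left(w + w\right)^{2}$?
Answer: $22209$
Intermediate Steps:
$L{\left(w \right)} = 4 w^{2}$ ($L{\left(w \right)} = \left(2 w\right)^{2} = 4 w^{2}$)
$m{\left(p \right)} = p^{2}$
$I{\left(O \right)} = - 24 O$ ($I{\left(O \right)} = - 12 \cdot 2 O = - 24 O$)
$I{\left(m{\left(L{\left(-1 \right)} \right)} \right)} \left(-58\right) - 63 = - 24 \left(4 \left(-1\right)^{2}\right)^{2} \left(-58\right) - 63 = - 24 \left(4 \cdot 1\right)^{2} \left(-58\right) - 63 = - 24 \cdot 4^{2} \left(-58\right) - 63 = \left(-24\right) 16 \left(-58\right) - 63 = \left(-384\right) \left(-58\right) - 63 = 22272 - 63 = 22209$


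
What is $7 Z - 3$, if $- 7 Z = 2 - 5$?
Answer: $0$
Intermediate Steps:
$Z = \frac{3}{7}$ ($Z = - \frac{2 - 5}{7} = \left(- \frac{1}{7}\right) \left(-3\right) = \frac{3}{7} \approx 0.42857$)
$7 Z - 3 = 7 \cdot \frac{3}{7} - 3 = 3 - 3 = 0$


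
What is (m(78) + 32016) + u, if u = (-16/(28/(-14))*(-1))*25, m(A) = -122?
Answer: 31694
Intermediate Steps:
u = -200 (u = (-16/(28*(-1/14))*(-1))*25 = (-16/(-2)*(-1))*25 = (-16*(-½)*(-1))*25 = (8*(-1))*25 = -8*25 = -200)
(m(78) + 32016) + u = (-122 + 32016) - 200 = 31894 - 200 = 31694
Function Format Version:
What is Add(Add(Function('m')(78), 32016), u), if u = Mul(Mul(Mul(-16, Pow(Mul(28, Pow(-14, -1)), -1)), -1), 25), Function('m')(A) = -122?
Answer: 31694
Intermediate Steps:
u = -200 (u = Mul(Mul(Mul(-16, Pow(Mul(28, Rational(-1, 14)), -1)), -1), 25) = Mul(Mul(Mul(-16, Pow(-2, -1)), -1), 25) = Mul(Mul(Mul(-16, Rational(-1, 2)), -1), 25) = Mul(Mul(8, -1), 25) = Mul(-8, 25) = -200)
Add(Add(Function('m')(78), 32016), u) = Add(Add(-122, 32016), -200) = Add(31894, -200) = 31694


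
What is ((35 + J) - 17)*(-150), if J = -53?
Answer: 5250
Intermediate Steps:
((35 + J) - 17)*(-150) = ((35 - 53) - 17)*(-150) = (-18 - 17)*(-150) = -35*(-150) = 5250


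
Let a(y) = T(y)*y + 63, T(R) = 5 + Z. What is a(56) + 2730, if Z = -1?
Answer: 3017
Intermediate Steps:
T(R) = 4 (T(R) = 5 - 1 = 4)
a(y) = 63 + 4*y (a(y) = 4*y + 63 = 63 + 4*y)
a(56) + 2730 = (63 + 4*56) + 2730 = (63 + 224) + 2730 = 287 + 2730 = 3017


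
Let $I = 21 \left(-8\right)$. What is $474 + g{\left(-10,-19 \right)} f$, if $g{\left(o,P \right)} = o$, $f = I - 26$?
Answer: $2414$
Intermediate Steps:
$I = -168$
$f = -194$ ($f = -168 - 26 = -194$)
$474 + g{\left(-10,-19 \right)} f = 474 - -1940 = 474 + 1940 = 2414$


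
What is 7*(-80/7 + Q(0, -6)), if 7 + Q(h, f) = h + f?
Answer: -171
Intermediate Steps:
Q(h, f) = -7 + f + h (Q(h, f) = -7 + (h + f) = -7 + (f + h) = -7 + f + h)
7*(-80/7 + Q(0, -6)) = 7*(-80/7 + (-7 - 6 + 0)) = 7*(-80*1/7 - 13) = 7*(-80/7 - 13) = 7*(-171/7) = -171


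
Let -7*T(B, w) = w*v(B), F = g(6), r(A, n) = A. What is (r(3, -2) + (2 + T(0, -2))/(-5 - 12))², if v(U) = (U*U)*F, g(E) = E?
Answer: 2401/289 ≈ 8.3080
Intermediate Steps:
F = 6
v(U) = 6*U² (v(U) = (U*U)*6 = U²*6 = 6*U²)
T(B, w) = -6*w*B²/7 (T(B, w) = -w*6*B²/7 = -6*w*B²/7)
(r(3, -2) + (2 + T(0, -2))/(-5 - 12))² = (3 + (2 - 6/7*(-2)*0²)/(-5 - 12))² = (3 + (2 - 6/7*(-2)*0)/(-17))² = (3 + (2 + 0)*(-1/17))² = (3 + 2*(-1/17))² = (3 - 2/17)² = (49/17)² = 2401/289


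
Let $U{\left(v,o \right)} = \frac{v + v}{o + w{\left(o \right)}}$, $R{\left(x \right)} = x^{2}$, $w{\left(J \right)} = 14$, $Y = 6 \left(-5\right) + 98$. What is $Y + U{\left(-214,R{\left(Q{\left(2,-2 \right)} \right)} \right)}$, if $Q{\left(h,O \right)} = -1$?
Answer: $\frac{592}{15} \approx 39.467$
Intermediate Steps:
$Y = 68$ ($Y = -30 + 98 = 68$)
$U{\left(v,o \right)} = \frac{2 v}{14 + o}$ ($U{\left(v,o \right)} = \frac{v + v}{o + 14} = \frac{2 v}{14 + o}$)
$Y + U{\left(-214,R{\left(Q{\left(2,-2 \right)} \right)} \right)} = 68 + 2 \left(-214\right) \frac{1}{14 + \left(-1\right)^{2}} = 68 + 2 \left(-214\right) \frac{1}{14 + 1} = 68 + 2 \left(-214\right) \frac{1}{15} = 68 - \frac{428}{15} = \frac{592}{15}$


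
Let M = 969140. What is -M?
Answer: -969140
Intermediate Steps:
-M = -1*969140 = -969140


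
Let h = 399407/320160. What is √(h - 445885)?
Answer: I*√2856510385281930/80040 ≈ 667.75*I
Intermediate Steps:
h = 399407/320160 (h = 399407*(1/320160) = 399407/320160 ≈ 1.2475)
√(h - 445885) = √(399407/320160 - 445885) = √(-142754142193/320160) = I*√2856510385281930/80040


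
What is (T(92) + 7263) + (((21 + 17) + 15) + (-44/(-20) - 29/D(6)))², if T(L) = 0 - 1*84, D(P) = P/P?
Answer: 196636/25 ≈ 7865.4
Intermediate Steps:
D(P) = 1
T(L) = -84 (T(L) = 0 - 84 = -84)
(T(92) + 7263) + (((21 + 17) + 15) + (-44/(-20) - 29/D(6)))² = (-84 + 7263) + (((21 + 17) + 15) + (-44/(-20) - 29/1))² = 7179 + ((38 + 15) + (-44*(-1/20) - 29*1))² = 7179 + (53 + (11/5 - 29))² = 7179 + (53 - 134/5)² = 7179 + (131/5)² = 7179 + 17161/25 = 196636/25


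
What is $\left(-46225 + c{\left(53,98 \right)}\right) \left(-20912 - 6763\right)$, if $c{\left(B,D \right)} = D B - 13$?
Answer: $1135892700$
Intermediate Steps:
$c{\left(B,D \right)} = -13 + B D$ ($c{\left(B,D \right)} = B D - 13 = -13 + B D$)
$\left(-46225 + c{\left(53,98 \right)}\right) \left(-20912 - 6763\right) = \left(-46225 + \left(-13 + 53 \cdot 98\right)\right) \left(-20912 - 6763\right) = \left(-46225 + \left(-13 + 5194\right)\right) \left(-27675\right) = \left(-46225 + 5181\right) \left(-27675\right) = \left(-41044\right) \left(-27675\right) = 1135892700$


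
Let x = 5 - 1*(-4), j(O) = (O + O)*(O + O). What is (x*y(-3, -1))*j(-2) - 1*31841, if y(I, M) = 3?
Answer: -31409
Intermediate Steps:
j(O) = 4*O² (j(O) = (2*O)*(2*O) = 4*O²)
x = 9 (x = 5 + 4 = 9)
(x*y(-3, -1))*j(-2) - 1*31841 = (9*3)*(4*(-2)²) - 1*31841 = 27*(4*4) - 31841 = 27*16 - 31841 = 432 - 31841 = -31409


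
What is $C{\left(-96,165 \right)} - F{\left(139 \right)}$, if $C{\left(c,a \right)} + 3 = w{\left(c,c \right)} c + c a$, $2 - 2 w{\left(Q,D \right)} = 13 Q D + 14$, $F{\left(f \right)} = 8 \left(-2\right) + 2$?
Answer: $5735531$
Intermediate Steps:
$F{\left(f \right)} = -14$ ($F{\left(f \right)} = -16 + 2 = -14$)
$w{\left(Q,D \right)} = -6 - \frac{13 D Q}{2}$ ($w{\left(Q,D \right)} = 1 - \frac{13 Q D + 14}{2} = 1 - \frac{13 D Q + 14}{2} = 1 - \frac{14 + 13 D Q}{2} = 1 - \left(7 + \frac{13 D Q}{2}\right) = -6 - \frac{13 D Q}{2}$)
$C{\left(c,a \right)} = -3 + a c + c \left(-6 - \frac{13 c^{2}}{2}\right)$ ($C{\left(c,a \right)} = -3 + \left(\left(-6 - \frac{13 c c}{2}\right) c + c a\right) = -3 + \left(\left(-6 - \frac{13 c^{2}}{2}\right) c + a c\right) = -3 + \left(c \left(-6 - \frac{13 c^{2}}{2}\right) + a c\right) = -3 + \left(a c + c \left(-6 - \frac{13 c^{2}}{2}\right)\right) = -3 + a c + c \left(-6 - \frac{13 c^{2}}{2}\right)$)
$C{\left(-96,165 \right)} - F{\left(139 \right)} = \left(-3 - -576 - \frac{13 \left(-96\right)^{3}}{2} + 165 \left(-96\right)\right) - -14 = \left(-3 + 576 - -5750784 - 15840\right) + 14 = \left(-3 + 576 + 5750784 - 15840\right) + 14 = 5735517 + 14 = 5735531$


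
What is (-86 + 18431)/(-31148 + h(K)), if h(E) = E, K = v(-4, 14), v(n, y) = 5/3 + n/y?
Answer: -385245/654079 ≈ -0.58899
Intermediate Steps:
v(n, y) = 5/3 + n/y (v(n, y) = 5*(1/3) + n/y = 5/3 + n/y)
K = 29/21 (K = 5/3 - 4/14 = 5/3 - 4*1/14 = 5/3 - 2/7 = 29/21 ≈ 1.3810)
(-86 + 18431)/(-31148 + h(K)) = (-86 + 18431)/(-31148 + 29/21) = 18345/(-654079/21) = 18345*(-21/654079) = -385245/654079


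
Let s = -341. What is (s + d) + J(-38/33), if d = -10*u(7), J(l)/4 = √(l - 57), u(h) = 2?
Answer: -361 + 4*I*√63327/33 ≈ -361.0 + 30.503*I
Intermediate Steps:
J(l) = 4*√(-57 + l) (J(l) = 4*√(l - 57) = 4*√(-57 + l))
d = -20 (d = -10*2 = -20)
(s + d) + J(-38/33) = (-341 - 20) + 4*√(-57 - 38/33) = -361 + 4*√(-57 - 38*1/33) = -361 + 4*√(-57 - 38/33) = -361 + 4*√(-1919/33) = -361 + 4*(I*√63327/33) = -361 + 4*I*√63327/33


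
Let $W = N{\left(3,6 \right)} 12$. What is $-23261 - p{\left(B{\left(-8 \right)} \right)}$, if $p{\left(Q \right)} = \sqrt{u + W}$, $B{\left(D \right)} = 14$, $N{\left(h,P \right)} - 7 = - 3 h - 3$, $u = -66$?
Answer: $-23261 - 3 i \sqrt{14} \approx -23261.0 - 11.225 i$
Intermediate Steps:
$N{\left(h,P \right)} = 4 - 3 h$ ($N{\left(h,P \right)} = 7 - \left(3 + 3 h\right) = 4 - 3 h$)
$W = -60$ ($W = \left(4 - 9\right) 12 = \left(-5\right) 12 = -60$)
$p{\left(Q \right)} = 3 i \sqrt{14}$ ($p{\left(Q \right)} = \sqrt{-66 - 60} = \sqrt{-126} = 3 i \sqrt{14}$)
$-23261 - p{\left(B{\left(-8 \right)} \right)} = -23261 - 3 i \sqrt{14}$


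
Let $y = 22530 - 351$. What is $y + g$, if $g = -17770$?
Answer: $4409$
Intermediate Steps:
$y = 22179$
$y + g = 22179 - 17770 = 4409$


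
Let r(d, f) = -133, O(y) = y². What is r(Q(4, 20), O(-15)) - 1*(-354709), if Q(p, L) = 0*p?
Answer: 354576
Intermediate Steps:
Q(p, L) = 0
r(Q(4, 20), O(-15)) - 1*(-354709) = -133 - 1*(-354709) = -133 + 354709 = 354576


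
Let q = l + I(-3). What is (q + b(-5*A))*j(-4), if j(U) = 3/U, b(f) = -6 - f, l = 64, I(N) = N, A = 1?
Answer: -45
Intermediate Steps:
q = 61 (q = 64 - 3 = 61)
(q + b(-5*A))*j(-4) = (61 + (-6 - (-5)))*(3/(-4)) = (61 + (-6 - 1*(-5)))*(3*(-¼)) = (61 + (-6 + 5))*(-¾) = (61 - 1)*(-¾) = 60*(-¾) = -45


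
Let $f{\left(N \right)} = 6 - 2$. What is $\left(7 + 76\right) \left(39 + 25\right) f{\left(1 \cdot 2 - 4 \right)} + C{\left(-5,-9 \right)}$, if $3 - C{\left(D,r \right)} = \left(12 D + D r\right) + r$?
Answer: $21275$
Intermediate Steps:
$f{\left(N \right)} = 4$
$C{\left(D,r \right)} = 3 - r - 12 D - D r$ ($C{\left(D,r \right)} = 3 - \left(\left(12 D + D r\right) + r\right) = 3 - \left(r + 12 D + D r\right) = 3 - r - 12 D - D r$)
$\left(7 + 76\right) \left(39 + 25\right) f{\left(1 \cdot 2 - 4 \right)} + C{\left(-5,-9 \right)} = \left(7 + 76\right) \left(39 + 25\right) 4 - \left(-72 + 45\right) = 83 \cdot 64 \cdot 4 + \left(3 + 9 + 60 - 45\right) = 5312 \cdot 4 + 27 = 21248 + 27 = 21275$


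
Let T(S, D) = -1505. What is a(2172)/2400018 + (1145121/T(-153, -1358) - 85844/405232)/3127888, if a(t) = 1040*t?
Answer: 4174385934674338567/4436354357464137920 ≈ 0.94095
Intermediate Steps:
a(2172)/2400018 + (1145121/T(-153, -1358) - 85844/405232)/3127888 = (1040*2172)/2400018 + (1145121/(-1505) - 85844/405232)/3127888 = 2258880*(1/2400018) + (1145121*(-1/1505) - 85844*1/405232)*(1/3127888) = 376480/400003 + (-1145121/1505 - 21461/101308)*(1/3127888) = 376480/400003 - 2698656211/3545780*1/3127888 = 376480/400003 - 2698656211/11090802712640 = 4174385934674338567/4436354357464137920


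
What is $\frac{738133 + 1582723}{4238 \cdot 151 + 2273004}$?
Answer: $\frac{1160428}{1456471} \approx 0.79674$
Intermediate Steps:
$\frac{738133 + 1582723}{4238 \cdot 151 + 2273004} = \frac{2320856}{639938 + 2273004} = \frac{2320856}{2912942} = 2320856 \cdot \frac{1}{2912942} = \frac{1160428}{1456471}$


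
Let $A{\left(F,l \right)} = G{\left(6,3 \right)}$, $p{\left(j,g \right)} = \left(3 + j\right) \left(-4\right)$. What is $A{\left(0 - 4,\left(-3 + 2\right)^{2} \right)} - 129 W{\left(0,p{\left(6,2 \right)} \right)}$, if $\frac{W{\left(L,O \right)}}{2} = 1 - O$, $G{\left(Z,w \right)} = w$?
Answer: $-9543$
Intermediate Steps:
$p{\left(j,g \right)} = -12 - 4 j$
$W{\left(L,O \right)} = 2 - 2 O$ ($W{\left(L,O \right)} = 2 \left(1 - O\right) = 2 - 2 O$)
$A{\left(F,l \right)} = 3$
$A{\left(0 - 4,\left(-3 + 2\right)^{2} \right)} - 129 W{\left(0,p{\left(6,2 \right)} \right)} = 3 - 129 \left(2 - 2 \left(-12 - 24\right)\right) = 3 - 129 \left(2 - -72\right) = 3 - 129 \left(2 + 72\right) = 3 - 9546 = -9543$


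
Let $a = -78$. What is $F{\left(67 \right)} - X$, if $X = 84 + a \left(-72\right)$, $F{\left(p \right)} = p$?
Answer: $-5633$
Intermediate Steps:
$X = 5700$ ($X = 84 - -5616 = 84 + 5616 = 5700$)
$F{\left(67 \right)} - X = 67 - 5700 = -5633$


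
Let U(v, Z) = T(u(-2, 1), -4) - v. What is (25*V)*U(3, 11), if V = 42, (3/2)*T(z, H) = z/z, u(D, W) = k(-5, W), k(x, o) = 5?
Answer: -2450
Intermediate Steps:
u(D, W) = 5
T(z, H) = 2/3 (T(z, H) = 2*(z/z)/3 = (2/3)*1 = 2/3)
U(v, Z) = 2/3 - v
(25*V)*U(3, 11) = (25*42)*(2/3 - 1*3) = 1050*(2/3 - 3) = 1050*(-7/3) = -2450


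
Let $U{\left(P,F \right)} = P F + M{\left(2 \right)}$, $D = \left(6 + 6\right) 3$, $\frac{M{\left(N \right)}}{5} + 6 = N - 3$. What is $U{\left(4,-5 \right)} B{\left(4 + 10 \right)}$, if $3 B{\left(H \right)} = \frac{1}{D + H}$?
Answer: $- \frac{11}{30} \approx -0.36667$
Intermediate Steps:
$M{\left(N \right)} = -45 + 5 N$ ($M{\left(N \right)} = -30 + 5 \left(N - 3\right) = -30 + 5 \left(-3 + N\right) = -30 + \left(-15 + 5 N\right) = -45 + 5 N$)
$D = 36$ ($D = 12 \cdot 3 = 36$)
$U{\left(P,F \right)} = -35 + F P$ ($U{\left(P,F \right)} = P F + \left(-45 + 5 \cdot 2\right) = F P + \left(-45 + 10\right) = F P - 35 = -35 + F P$)
$B{\left(H \right)} = \frac{1}{3 \left(36 + H\right)}$
$U{\left(4,-5 \right)} B{\left(4 + 10 \right)} = \left(-35 - 20\right) \frac{1}{3 \left(36 + \left(4 + 10\right)\right)} = \left(-35 - 20\right) \frac{1}{3 \left(36 + 14\right)} = - 55 \frac{1}{3 \cdot 50} = - 55 \cdot \frac{1}{3} \cdot \frac{1}{50} = \left(-55\right) \frac{1}{150} = - \frac{11}{30}$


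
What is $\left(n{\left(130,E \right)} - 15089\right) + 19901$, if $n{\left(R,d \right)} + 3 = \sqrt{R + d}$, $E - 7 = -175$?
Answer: $4809 + i \sqrt{38} \approx 4809.0 + 6.1644 i$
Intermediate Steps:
$E = -168$ ($E = 7 - 175 = -168$)
$n{\left(R,d \right)} = -3 + \sqrt{R + d}$
$\left(n{\left(130,E \right)} - 15089\right) + 19901 = \left(\left(-3 + \sqrt{130 - 168}\right) - 15089\right) + 19901 = \left(\left(-3 + \sqrt{-38}\right) - 15089\right) + 19901 = \left(\left(-3 + i \sqrt{38}\right) - 15089\right) + 19901 = \left(-15092 + i \sqrt{38}\right) + 19901 = 4809 + i \sqrt{38}$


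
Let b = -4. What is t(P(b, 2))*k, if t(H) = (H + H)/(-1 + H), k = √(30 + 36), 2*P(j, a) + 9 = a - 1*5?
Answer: 12*√66/7 ≈ 13.927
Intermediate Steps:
P(j, a) = -7 + a/2 (P(j, a) = -9/2 + (a - 1*5)/2 = -9/2 + (a - 5)/2 = -9/2 + (-5 + a)/2 = -9/2 + (-5/2 + a/2) = -7 + a/2)
k = √66 ≈ 8.1240
t(H) = 2*H/(-1 + H) (t(H) = (2*H)/(-1 + H) = 2*H/(-1 + H))
t(P(b, 2))*k = (2*(-7 + (½)*2)/(-1 + (-7 + (½)*2)))*√66 = (2*(-7 + 1)/(-1 + (-7 + 1)))*√66 = (2*(-6)/(-1 - 6))*√66 = (2*(-6)/(-7))*√66 = (2*(-6)*(-⅐))*√66 = 12*√66/7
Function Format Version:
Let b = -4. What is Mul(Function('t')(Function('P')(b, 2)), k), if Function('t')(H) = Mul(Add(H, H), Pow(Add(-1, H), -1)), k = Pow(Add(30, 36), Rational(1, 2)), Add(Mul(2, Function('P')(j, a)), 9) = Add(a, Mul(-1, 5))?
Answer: Mul(Rational(12, 7), Pow(66, Rational(1, 2))) ≈ 13.927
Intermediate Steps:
Function('P')(j, a) = Add(-7, Mul(Rational(1, 2), a)) (Function('P')(j, a) = Add(Rational(-9, 2), Mul(Rational(1, 2), Add(a, Mul(-1, 5)))) = Add(Rational(-9, 2), Mul(Rational(1, 2), Add(a, -5))) = Add(Rational(-9, 2), Mul(Rational(1, 2), Add(-5, a))) = Add(Rational(-9, 2), Add(Rational(-5, 2), Mul(Rational(1, 2), a))) = Add(-7, Mul(Rational(1, 2), a)))
k = Pow(66, Rational(1, 2)) ≈ 8.1240
Function('t')(H) = Mul(2, H, Pow(Add(-1, H), -1)) (Function('t')(H) = Mul(Mul(2, H), Pow(Add(-1, H), -1)) = Mul(2, H, Pow(Add(-1, H), -1)))
Mul(Function('t')(Function('P')(b, 2)), k) = Mul(Mul(2, Add(-7, Mul(Rational(1, 2), 2)), Pow(Add(-1, Add(-7, Mul(Rational(1, 2), 2))), -1)), Pow(66, Rational(1, 2))) = Mul(Mul(2, Add(-7, 1), Pow(Add(-1, Add(-7, 1)), -1)), Pow(66, Rational(1, 2))) = Mul(Mul(2, -6, Pow(Add(-1, -6), -1)), Pow(66, Rational(1, 2))) = Mul(Mul(2, -6, Pow(-7, -1)), Pow(66, Rational(1, 2))) = Mul(Mul(2, -6, Rational(-1, 7)), Pow(66, Rational(1, 2))) = Mul(Rational(12, 7), Pow(66, Rational(1, 2)))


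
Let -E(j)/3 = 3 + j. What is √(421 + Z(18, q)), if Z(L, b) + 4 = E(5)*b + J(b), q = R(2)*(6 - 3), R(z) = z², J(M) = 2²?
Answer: √133 ≈ 11.533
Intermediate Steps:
J(M) = 4
E(j) = -9 - 3*j (E(j) = -3*(3 + j) = -9 - 3*j)
q = 12 (q = 2²*(6 - 3) = 4*3 = 12)
Z(L, b) = -24*b (Z(L, b) = -4 + ((-9 - 3*5)*b + 4) = -4 + ((-9 - 15)*b + 4) = -4 + (-24*b + 4) = -4 + (4 - 24*b) = -24*b)
√(421 + Z(18, q)) = √(421 - 24*12) = √(421 - 288) = √133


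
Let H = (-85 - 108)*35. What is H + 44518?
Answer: 37763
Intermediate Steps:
H = -6755 (H = -193*35 = -6755)
H + 44518 = -6755 + 44518 = 37763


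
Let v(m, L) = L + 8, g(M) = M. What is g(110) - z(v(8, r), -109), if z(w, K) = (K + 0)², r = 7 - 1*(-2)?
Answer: -11771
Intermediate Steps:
r = 9 (r = 7 + 2 = 9)
v(m, L) = 8 + L
z(w, K) = K²
g(110) - z(v(8, r), -109) = 110 - 1*(-109)² = 110 - 1*11881 = 110 - 11881 = -11771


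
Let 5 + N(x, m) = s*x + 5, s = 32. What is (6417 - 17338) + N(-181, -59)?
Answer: -16713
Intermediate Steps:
N(x, m) = 32*x (N(x, m) = -5 + (32*x + 5) = -5 + (5 + 32*x) = 32*x)
(6417 - 17338) + N(-181, -59) = (6417 - 17338) + 32*(-181) = -10921 - 5792 = -16713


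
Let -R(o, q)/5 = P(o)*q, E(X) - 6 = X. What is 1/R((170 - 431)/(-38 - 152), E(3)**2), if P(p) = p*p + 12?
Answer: -7220/40607001 ≈ -0.00017780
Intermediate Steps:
E(X) = 6 + X
P(p) = 12 + p**2 (P(p) = p**2 + 12 = 12 + p**2)
R(o, q) = -5*q*(12 + o**2) (R(o, q) = -5*(12 + o**2)*q = -5*q*(12 + o**2))
1/R((170 - 431)/(-38 - 152), E(3)**2) = 1/(-5*(6 + 3)**2*(12 + ((170 - 431)/(-38 - 152))**2)) = 1/(-5*9**2*(12 + (-261/(-190))**2)) = 1/(-5*81*(12 + (-261*(-1/190))**2)) = 1/(-5*81*(12 + (261/190)**2)) = 1/(-5*81*(12 + 68121/36100)) = 1/(-5*81*501321/36100) = 1/(-40607001/7220) = -7220/40607001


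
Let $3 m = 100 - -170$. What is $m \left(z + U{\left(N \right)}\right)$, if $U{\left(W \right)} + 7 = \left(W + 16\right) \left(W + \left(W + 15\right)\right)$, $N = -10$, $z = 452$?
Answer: $37350$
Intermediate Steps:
$m = 90$ ($m = \frac{100 - -170}{3} = \frac{100 + 170}{3} = \frac{1}{3} \cdot 270 = 90$)
$U{\left(W \right)} = -7 + \left(15 + 2 W\right) \left(16 + W\right)$ ($U{\left(W \right)} = -7 + \left(W + 16\right) \left(W + \left(W + 15\right)\right) = -7 + \left(16 + W\right) \left(W + \left(15 + W\right)\right) = -7 + \left(16 + W\right) \left(15 + 2 W\right) = -7 + \left(15 + 2 W\right) \left(16 + W\right)$)
$m \left(z + U{\left(N \right)}\right) = 90 \left(452 + \left(233 + 2 \left(-10\right)^{2} + 47 \left(-10\right)\right)\right) = 90 \left(452 + \left(233 + 2 \cdot 100 - 470\right)\right) = 90 \left(452 + \left(233 + 200 - 470\right)\right) = 90 \left(452 - 37\right) = 90 \cdot 415 = 37350$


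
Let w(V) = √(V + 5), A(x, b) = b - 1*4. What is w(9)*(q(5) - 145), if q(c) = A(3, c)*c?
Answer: -140*√14 ≈ -523.83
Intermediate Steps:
A(x, b) = -4 + b (A(x, b) = b - 4 = -4 + b)
q(c) = c*(-4 + c) (q(c) = (-4 + c)*c = c*(-4 + c))
w(V) = √(5 + V)
w(9)*(q(5) - 145) = √(5 + 9)*(5*(-4 + 5) - 145) = √14*(5*1 - 145) = √14*(5 - 145) = √14*(-140) = -140*√14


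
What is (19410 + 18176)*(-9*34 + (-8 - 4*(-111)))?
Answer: 4886180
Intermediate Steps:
(19410 + 18176)*(-9*34 + (-8 - 4*(-111))) = 37586*(-306 + (-8 + 444)) = 37586*(-306 + 436) = 37586*130 = 4886180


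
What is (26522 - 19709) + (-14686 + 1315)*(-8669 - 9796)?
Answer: 246902328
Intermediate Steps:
(26522 - 19709) + (-14686 + 1315)*(-8669 - 9796) = 6813 - 13371*(-18465) = 6813 + 246895515 = 246902328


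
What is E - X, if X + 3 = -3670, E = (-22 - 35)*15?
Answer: 2818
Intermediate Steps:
E = -855 (E = -57*15 = -855)
X = -3673 (X = -3 - 3670 = -3673)
E - X = -855 - 1*(-3673) = -855 + 3673 = 2818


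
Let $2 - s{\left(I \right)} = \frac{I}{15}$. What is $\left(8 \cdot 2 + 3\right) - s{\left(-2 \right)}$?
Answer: $\frac{253}{15} \approx 16.867$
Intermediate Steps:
$s{\left(I \right)} = 2 - \frac{I}{15}$
$\left(8 \cdot 2 + 3\right) - s{\left(-2 \right)} = \left(8 \cdot 2 + 3\right) - \left(2 - - \frac{2}{15}\right) = \left(16 + 3\right) - \left(2 + \frac{2}{15}\right) = 19 - \frac{32}{15} = \frac{253}{15}$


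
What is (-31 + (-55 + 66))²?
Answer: 400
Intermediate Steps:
(-31 + (-55 + 66))² = (-31 + 11)² = (-20)² = 400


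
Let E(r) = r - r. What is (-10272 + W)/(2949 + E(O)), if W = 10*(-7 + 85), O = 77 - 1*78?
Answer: -3164/983 ≈ -3.2187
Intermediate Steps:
O = -1 (O = 77 - 78 = -1)
W = 780 (W = 10*78 = 780)
E(r) = 0
(-10272 + W)/(2949 + E(O)) = (-10272 + 780)/(2949 + 0) = -9492/2949 = -9492*1/2949 = -3164/983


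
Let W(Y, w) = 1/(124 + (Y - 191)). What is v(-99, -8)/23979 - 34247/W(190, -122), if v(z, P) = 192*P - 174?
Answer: -33669561903/7993 ≈ -4.2124e+6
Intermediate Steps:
v(z, P) = -174 + 192*P
W(Y, w) = 1/(-67 + Y) (W(Y, w) = 1/(124 + (-191 + Y)) = 1/(-67 + Y))
v(-99, -8)/23979 - 34247/W(190, -122) = (-174 + 192*(-8))/23979 - 34247/(1/(-67 + 190)) = (-174 - 1536)*(1/23979) - 34247/(1/123) = -1710*1/23979 - 34247/1/123 = -570/7993 - 34247*123 = -570/7993 - 4212381 = -33669561903/7993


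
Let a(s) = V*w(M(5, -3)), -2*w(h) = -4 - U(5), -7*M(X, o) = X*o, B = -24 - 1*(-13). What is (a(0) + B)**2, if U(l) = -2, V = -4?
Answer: 225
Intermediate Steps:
B = -11 (B = -24 + 13 = -11)
M(X, o) = -X*o/7
w(h) = 1 (w(h) = -(-4 - 1*(-2))/2 = -(-4 + 2)/2 = -1/2*(-2) = 1)
a(s) = -4 (a(s) = -4*1 = -4)
(a(0) + B)**2 = (-4 - 11)**2 = (-15)**2 = 225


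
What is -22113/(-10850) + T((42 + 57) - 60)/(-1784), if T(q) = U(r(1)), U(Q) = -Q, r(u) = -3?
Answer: 2815503/1382600 ≈ 2.0364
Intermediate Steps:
T(q) = 3 (T(q) = -1*(-3) = 3)
-22113/(-10850) + T((42 + 57) - 60)/(-1784) = -22113/(-10850) + 3/(-1784) = -22113*(-1/10850) + 3*(-1/1784) = 3159/1550 - 3/1784 = 2815503/1382600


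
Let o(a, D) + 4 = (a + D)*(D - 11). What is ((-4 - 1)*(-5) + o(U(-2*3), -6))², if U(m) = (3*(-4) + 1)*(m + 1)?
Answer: 659344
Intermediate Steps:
U(m) = -11 - 11*m (U(m) = (-12 + 1)*(1 + m) = -11*(1 + m) = -11 - 11*m)
o(a, D) = -4 + (-11 + D)*(D + a) (o(a, D) = -4 + (a + D)*(D - 11) = -4 + (D + a)*(-11 + D) = -4 + (-11 + D)*(D + a))
((-4 - 1)*(-5) + o(U(-2*3), -6))² = ((-4 - 1)*(-5) + (-4 + (-6)² - 11*(-6) - 11*(-11 - (-22)*3) - 6*(-11 - (-22)*3)))² = (-5*(-5) + (-4 + 36 + 66 - 11*(-11 - 11*(-6)) - 6*(-11 - 11*(-6))))² = (25 + (-4 + 36 + 66 - 11*(-11 + 66) - 6*(-11 + 66)))² = (25 + (-4 + 36 + 66 - 11*55 - 6*55))² = (25 + (-4 + 36 + 66 - 605 - 330))² = (25 - 837)² = (-812)² = 659344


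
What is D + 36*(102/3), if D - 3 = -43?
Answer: 1184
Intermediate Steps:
D = -40 (D = 3 - 43 = -40)
D + 36*(102/3) = -40 + 36*(102/3) = -40 + 36*(102*(⅓)) = -40 + 36*34 = -40 + 1224 = 1184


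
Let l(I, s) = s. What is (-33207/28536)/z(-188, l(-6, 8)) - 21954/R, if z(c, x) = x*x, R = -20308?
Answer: 3285025855/3090715136 ≈ 1.0629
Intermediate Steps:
z(c, x) = x**2
(-33207/28536)/z(-188, l(-6, 8)) - 21954/R = (-33207/28536)/(8**2) - 21954/(-20308) = -33207*1/28536/64 - 21954*(-1/20308) = -11069/9512*1/64 + 10977/10154 = -11069/608768 + 10977/10154 = 3285025855/3090715136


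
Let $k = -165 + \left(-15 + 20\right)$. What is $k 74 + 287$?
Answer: $-11553$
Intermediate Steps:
$k = -160$ ($k = -165 + 5 = -160$)
$k 74 + 287 = \left(-160\right) 74 + 287 = -11840 + 287 = -11553$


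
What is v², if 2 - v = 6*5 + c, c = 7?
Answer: 1225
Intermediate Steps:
v = -35 (v = 2 - (6*5 + 7) = 2 - (30 + 7) = 2 - 1*37 = 2 - 37 = -35)
v² = (-35)² = 1225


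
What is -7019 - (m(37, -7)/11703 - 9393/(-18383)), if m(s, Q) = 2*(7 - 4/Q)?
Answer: -341001959828/48579153 ≈ -7019.5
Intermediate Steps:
m(s, Q) = 14 - 8/Q
-7019 - (m(37, -7)/11703 - 9393/(-18383)) = -7019 - ((14 - 8/(-7))/11703 - 9393/(-18383)) = -7019 - ((14 - 8*(-1/7))*(1/11703) - 9393*(-1/18383)) = -7019 - ((14 + 8/7)*(1/11703) + 303/593) = -7019 - ((106/7)*(1/11703) + 303/593) = -7019 - (106/81921 + 303/593) = -7019 - 1*24884921/48579153 = -7019 - 24884921/48579153 = -341001959828/48579153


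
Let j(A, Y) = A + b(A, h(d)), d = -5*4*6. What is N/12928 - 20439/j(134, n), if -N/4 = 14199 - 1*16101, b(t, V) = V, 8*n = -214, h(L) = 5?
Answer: -32897235/224624 ≈ -146.45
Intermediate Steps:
d = -120 (d = -20*6 = -120)
n = -107/4 (n = (⅛)*(-214) = -107/4 ≈ -26.750)
N = 7608 (N = -4*(14199 - 1*16101) = -4*(14199 - 16101) = -4*(-1902) = 7608)
j(A, Y) = 5 + A (j(A, Y) = A + 5 = 5 + A)
N/12928 - 20439/j(134, n) = 7608/12928 - 20439/(5 + 134) = 7608*(1/12928) - 20439/139 = 951/1616 - 20439*1/139 = 951/1616 - 20439/139 = -32897235/224624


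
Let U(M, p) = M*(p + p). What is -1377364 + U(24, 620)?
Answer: -1347604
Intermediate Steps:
U(M, p) = 2*M*p (U(M, p) = M*(2*p) = 2*M*p)
-1377364 + U(24, 620) = -1377364 + 2*24*620 = -1377364 + 29760 = -1347604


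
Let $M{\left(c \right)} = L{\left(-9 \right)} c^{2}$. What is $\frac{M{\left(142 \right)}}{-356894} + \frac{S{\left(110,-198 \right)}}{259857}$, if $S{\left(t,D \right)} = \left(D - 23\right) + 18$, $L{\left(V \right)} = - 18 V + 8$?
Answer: $- \frac{445415531321}{46370702079} \approx -9.6055$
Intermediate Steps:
$L{\left(V \right)} = 8 - 18 V$
$M{\left(c \right)} = 170 c^{2}$ ($M{\left(c \right)} = \left(8 - -162\right) c^{2} = \left(8 + 162\right) c^{2} = 170 c^{2}$)
$S{\left(t,D \right)} = -5 + D$ ($S{\left(t,D \right)} = \left(-23 + D\right) + 18 = -5 + D$)
$\frac{M{\left(142 \right)}}{-356894} + \frac{S{\left(110,-198 \right)}}{259857} = \frac{170 \cdot 142^{2}}{-356894} + \frac{-5 - 198}{259857} = 170 \cdot 20164 \left(- \frac{1}{356894}\right) - \frac{203}{259857} = 3427880 \left(- \frac{1}{356894}\right) - \frac{203}{259857} = - \frac{1713940}{178447} - \frac{203}{259857} = - \frac{445415531321}{46370702079}$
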